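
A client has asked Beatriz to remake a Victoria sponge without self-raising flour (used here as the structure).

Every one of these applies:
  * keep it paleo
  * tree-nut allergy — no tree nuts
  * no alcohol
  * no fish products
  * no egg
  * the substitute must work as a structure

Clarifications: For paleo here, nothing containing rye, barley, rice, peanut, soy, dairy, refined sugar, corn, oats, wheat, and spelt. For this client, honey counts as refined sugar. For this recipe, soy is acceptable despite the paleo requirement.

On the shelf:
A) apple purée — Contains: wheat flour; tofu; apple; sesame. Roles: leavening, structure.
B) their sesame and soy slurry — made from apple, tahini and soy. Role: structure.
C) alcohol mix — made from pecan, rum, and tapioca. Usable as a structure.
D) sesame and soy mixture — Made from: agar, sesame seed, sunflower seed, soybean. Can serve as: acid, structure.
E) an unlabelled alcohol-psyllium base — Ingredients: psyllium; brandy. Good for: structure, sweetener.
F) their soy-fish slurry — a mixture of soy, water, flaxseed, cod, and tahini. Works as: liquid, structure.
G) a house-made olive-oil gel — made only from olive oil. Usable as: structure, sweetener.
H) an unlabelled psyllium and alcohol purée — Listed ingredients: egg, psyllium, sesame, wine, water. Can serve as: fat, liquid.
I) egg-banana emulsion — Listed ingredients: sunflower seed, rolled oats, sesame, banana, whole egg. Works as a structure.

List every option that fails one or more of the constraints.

A: has wheat flour, so not paleo — no
B: soy is permitted under the paleo carve-out; nothing else excluded — valid
C: has pecan, so not tree-nut-free; has rum, so not alcohol-free — reject
D: soy is permitted under the paleo carve-out; nothing else excluded — OK
E: has brandy, so not alcohol-free — reject
F: has cod, so not fish-free — no
G: works as a structure, no fish, no tree nuts — keep
H: not usable as a structure; has wine, so not alcohol-free (and 1 more) — reject
I: has rolled oats, so not paleo; has whole egg, so not egg-free — no

A, C, E, F, H, I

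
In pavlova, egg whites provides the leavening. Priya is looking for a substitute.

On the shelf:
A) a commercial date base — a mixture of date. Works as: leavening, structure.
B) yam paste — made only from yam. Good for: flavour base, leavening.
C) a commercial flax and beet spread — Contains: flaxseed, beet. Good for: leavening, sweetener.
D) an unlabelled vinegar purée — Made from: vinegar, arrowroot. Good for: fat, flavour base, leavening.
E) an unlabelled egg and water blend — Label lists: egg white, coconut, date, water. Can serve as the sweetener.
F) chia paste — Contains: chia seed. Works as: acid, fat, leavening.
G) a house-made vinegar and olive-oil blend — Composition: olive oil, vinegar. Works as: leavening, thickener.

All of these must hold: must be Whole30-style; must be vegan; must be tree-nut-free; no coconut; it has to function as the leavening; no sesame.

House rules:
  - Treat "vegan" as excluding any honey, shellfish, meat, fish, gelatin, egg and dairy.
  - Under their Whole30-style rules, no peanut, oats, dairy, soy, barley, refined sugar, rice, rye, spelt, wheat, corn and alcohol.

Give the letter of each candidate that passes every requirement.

A: only date; none excluded — keep
B: works as a leavening, Whole30-style, no sesame — valid
C: only beet and flaxseed; none excluded — valid
D: vegan, no coconut — keep
E: not usable as a leavening; has egg white, so not vegan (and 1 more) — no
F: works as a leavening, no coconut, vegan — valid
G: only vinegar and olive oil; none excluded — valid

A, B, C, D, F, G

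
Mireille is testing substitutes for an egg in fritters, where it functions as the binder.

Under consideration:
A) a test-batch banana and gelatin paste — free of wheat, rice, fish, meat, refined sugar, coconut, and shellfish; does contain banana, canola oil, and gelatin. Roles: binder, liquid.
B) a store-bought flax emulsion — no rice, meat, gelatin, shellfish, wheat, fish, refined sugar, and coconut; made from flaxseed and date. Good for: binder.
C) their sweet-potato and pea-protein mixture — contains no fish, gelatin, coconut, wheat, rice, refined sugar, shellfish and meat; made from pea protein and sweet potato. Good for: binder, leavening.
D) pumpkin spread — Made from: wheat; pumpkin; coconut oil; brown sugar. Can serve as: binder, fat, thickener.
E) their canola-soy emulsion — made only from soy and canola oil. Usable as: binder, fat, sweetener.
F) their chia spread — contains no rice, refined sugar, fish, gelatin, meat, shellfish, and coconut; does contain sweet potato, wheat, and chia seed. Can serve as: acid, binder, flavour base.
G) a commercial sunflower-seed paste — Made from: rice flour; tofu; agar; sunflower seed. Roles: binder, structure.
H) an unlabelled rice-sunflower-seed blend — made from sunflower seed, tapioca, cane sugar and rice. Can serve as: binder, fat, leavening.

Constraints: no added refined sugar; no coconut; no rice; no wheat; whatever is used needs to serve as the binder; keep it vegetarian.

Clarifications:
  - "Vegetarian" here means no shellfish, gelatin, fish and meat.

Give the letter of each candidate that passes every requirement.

B, C, E

A: has gelatin, so not vegetarian — reject
B: no coconut, no rice — valid
C: works as a binder, no refined sugar, vegetarian — keep
D: has coconut oil, so not coconut-free; has wheat, so not wheat-free (and 1 more) — reject
E: works as a binder, no coconut, no wheat — OK
F: has wheat, so not wheat-free — reject
G: has rice flour, so not rice-free — out
H: has rice, so not rice-free; has cane sugar, so not no-added-sugar — out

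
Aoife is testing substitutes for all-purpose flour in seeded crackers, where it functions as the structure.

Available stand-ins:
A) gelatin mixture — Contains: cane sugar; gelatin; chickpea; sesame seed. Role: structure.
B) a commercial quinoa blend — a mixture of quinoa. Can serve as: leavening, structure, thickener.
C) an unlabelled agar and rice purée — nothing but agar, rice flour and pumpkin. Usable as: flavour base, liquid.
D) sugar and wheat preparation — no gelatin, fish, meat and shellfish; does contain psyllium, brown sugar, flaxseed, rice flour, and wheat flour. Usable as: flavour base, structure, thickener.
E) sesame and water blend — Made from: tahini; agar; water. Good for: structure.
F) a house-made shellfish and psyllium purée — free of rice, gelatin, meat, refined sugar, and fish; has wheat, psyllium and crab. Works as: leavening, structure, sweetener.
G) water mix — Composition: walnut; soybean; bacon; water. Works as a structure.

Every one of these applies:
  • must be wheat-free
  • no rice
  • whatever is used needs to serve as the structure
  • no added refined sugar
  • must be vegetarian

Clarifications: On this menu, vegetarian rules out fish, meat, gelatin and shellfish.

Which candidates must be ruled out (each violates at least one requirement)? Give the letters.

A, C, D, F, G

A: has gelatin, so not vegetarian; has cane sugar, so not no-added-sugar — out
B: only quinoa; none excluded — keep
C: not usable as a structure; has rice flour, so not rice-free — no
D: has rice flour, so not rice-free; has brown sugar, so not no-added-sugar (and 1 more) — out
E: every rule checks out — valid
F: has crab, so not vegetarian; has wheat, so not wheat-free — no
G: has bacon, so not vegetarian — reject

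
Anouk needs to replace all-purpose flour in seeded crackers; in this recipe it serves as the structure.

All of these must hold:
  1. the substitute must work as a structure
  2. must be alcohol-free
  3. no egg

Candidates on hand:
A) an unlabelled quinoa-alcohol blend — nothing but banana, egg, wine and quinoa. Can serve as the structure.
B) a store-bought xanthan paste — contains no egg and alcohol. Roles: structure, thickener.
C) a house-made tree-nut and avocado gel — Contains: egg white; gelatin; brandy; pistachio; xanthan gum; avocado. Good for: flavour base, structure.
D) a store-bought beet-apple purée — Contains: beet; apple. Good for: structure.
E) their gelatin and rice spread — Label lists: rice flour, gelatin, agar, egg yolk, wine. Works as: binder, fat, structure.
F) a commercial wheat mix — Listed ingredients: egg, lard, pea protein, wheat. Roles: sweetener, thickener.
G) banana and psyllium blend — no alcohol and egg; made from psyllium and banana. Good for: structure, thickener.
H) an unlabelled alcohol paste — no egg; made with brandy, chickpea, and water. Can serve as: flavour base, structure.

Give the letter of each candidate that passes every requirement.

B, D, G

A: has wine, so not alcohol-free; has egg, so not egg-free — no
B: no egg, no alcohol — keep
C: has brandy, so not alcohol-free; has egg white, so not egg-free — reject
D: every rule checks out — OK
E: has wine, so not alcohol-free; has egg yolk, so not egg-free — reject
F: not usable as a structure; has egg, so not egg-free — out
G: works as a structure, no egg, no alcohol — OK
H: has brandy, so not alcohol-free — out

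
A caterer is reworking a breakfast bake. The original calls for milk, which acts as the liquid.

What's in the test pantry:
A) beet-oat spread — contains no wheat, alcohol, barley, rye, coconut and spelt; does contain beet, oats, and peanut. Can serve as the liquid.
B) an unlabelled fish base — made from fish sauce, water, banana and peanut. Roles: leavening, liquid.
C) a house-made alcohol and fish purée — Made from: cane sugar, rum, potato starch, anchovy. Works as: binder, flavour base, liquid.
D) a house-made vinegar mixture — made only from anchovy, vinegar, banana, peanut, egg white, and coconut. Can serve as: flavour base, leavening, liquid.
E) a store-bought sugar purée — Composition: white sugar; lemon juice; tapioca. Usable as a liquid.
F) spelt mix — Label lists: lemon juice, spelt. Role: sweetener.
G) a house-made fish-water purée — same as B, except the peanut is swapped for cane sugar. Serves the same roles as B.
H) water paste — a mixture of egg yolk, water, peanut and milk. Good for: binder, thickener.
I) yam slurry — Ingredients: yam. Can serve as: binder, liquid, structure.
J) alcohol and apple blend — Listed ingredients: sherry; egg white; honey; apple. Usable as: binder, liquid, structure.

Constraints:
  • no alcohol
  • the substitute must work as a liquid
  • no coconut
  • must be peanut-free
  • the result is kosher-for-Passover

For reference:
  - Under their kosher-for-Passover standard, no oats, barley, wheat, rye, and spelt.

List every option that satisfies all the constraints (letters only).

A: has oats, so not kosher-for-Passover; has peanut, so not peanut-free — reject
B: has peanut, so not peanut-free — reject
C: has rum, so not alcohol-free — reject
D: has peanut, so not peanut-free; has coconut, so not coconut-free — reject
E: only white sugar, tapioca and lemon juice; none excluded — keep
F: not usable as a liquid; has spelt, so not kosher-for-Passover — no
G: every rule checks out — keep
H: not usable as a liquid; has peanut, so not peanut-free — reject
I: only yam; none excluded — valid
J: has sherry, so not alcohol-free — out

E, G, I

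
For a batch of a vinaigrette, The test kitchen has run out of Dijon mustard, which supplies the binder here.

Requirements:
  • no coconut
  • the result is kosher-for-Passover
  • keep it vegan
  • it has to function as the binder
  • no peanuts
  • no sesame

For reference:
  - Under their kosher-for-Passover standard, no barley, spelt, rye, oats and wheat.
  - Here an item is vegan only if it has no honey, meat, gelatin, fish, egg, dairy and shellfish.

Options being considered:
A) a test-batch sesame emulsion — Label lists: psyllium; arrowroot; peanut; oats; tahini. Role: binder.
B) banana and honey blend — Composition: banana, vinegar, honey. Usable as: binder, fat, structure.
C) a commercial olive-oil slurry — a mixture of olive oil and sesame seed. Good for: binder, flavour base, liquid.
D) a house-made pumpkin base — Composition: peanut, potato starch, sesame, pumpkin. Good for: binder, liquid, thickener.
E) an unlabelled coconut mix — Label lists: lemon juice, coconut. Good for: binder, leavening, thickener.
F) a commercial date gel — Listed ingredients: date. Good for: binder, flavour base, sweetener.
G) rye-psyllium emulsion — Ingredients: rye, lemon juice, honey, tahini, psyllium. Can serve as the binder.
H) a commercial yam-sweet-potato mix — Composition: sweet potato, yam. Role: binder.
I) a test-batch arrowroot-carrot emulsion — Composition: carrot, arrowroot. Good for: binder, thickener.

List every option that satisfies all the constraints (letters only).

A: has oats, so not kosher-for-Passover; has tahini, so not sesame-free (and 1 more) — no
B: has honey, so not vegan — out
C: has sesame seed, so not sesame-free — reject
D: has sesame, so not sesame-free; has peanut, so not peanut-free — no
E: has coconut, so not coconut-free — out
F: all constraints satisfied — OK
G: has rye, so not kosher-for-Passover; has honey, so not vegan (and 1 more) — no
H: no sesame, vegan — OK
I: only arrowroot and carrot; none excluded — keep

F, H, I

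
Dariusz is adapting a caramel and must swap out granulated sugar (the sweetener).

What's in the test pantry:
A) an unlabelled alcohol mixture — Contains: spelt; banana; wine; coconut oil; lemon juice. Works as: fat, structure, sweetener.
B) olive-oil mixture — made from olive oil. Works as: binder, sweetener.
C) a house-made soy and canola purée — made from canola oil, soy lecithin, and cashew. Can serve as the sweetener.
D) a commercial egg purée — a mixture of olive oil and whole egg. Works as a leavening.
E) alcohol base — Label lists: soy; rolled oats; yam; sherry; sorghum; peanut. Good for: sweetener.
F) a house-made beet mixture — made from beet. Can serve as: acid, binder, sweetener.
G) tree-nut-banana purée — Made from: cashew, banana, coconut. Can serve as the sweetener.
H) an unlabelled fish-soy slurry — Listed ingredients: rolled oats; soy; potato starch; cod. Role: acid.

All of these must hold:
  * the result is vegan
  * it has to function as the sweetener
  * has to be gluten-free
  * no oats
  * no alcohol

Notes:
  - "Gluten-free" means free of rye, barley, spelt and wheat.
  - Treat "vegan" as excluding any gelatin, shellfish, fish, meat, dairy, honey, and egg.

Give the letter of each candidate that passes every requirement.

B, C, F, G

A: has spelt, so not gluten-free; has wine, so not alcohol-free — no
B: only olive oil; none excluded — OK
C: gluten-free, no oats — valid
D: not usable as a sweetener; has whole egg, so not vegan — out
E: has sherry, so not alcohol-free; has rolled oats, so not oat-free — no
F: no alcohol, vegan — keep
G: works as a sweetener, gluten-free, no oats — valid
H: not usable as a sweetener; has cod, so not vegan (and 1 more) — reject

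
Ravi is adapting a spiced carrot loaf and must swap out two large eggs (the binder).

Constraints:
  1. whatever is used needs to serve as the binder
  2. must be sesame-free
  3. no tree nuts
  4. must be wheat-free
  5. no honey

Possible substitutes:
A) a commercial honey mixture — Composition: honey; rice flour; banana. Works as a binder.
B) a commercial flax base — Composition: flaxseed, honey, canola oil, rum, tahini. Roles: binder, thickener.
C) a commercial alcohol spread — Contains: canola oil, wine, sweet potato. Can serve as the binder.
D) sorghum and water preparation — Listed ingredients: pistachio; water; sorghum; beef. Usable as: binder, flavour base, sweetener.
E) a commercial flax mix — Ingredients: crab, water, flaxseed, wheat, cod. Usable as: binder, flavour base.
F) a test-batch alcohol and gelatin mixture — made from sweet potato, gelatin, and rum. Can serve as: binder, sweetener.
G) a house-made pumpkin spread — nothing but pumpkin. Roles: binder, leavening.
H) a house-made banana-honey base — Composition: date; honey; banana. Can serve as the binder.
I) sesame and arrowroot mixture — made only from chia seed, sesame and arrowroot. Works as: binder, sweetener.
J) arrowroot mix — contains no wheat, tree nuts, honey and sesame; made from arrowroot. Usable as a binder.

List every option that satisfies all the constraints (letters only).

C, F, G, J

A: has honey, so not honey-free — reject
B: has honey, so not honey-free; has tahini, so not sesame-free — reject
C: no tree nuts, no sesame — valid
D: has pistachio, so not tree-nut-free — out
E: has wheat, so not wheat-free — reject
F: works as a binder, no wheat, no sesame — keep
G: every rule checks out — valid
H: has honey, so not honey-free — no
I: has sesame, so not sesame-free — reject
J: every rule checks out — OK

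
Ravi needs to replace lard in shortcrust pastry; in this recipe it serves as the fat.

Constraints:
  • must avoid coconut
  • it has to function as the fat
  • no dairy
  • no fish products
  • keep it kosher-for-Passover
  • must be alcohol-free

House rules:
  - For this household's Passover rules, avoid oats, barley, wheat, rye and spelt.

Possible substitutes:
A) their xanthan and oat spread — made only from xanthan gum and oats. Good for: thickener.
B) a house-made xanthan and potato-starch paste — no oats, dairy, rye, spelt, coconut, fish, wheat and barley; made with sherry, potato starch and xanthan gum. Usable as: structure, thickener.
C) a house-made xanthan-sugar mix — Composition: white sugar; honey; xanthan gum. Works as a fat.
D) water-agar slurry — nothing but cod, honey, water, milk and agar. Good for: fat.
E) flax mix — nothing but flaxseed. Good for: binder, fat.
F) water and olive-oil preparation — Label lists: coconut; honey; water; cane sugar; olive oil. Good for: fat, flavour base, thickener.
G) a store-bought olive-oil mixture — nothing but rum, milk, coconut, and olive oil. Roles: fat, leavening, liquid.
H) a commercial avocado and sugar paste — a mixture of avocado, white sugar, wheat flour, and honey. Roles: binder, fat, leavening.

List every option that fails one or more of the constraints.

A: not usable as a fat; has oats, so not kosher-for-Passover — reject
B: not usable as a fat; has sherry, so not alcohol-free — no
C: only honey, white sugar and xanthan gum; none excluded — keep
D: has cod, so not fish-free; has milk, so not dairy-free — reject
E: kosher-for-Passover, no fish — valid
F: has coconut, so not coconut-free — out
G: has rum, so not alcohol-free; has coconut, so not coconut-free (and 1 more) — no
H: has wheat flour, so not kosher-for-Passover — no

A, B, D, F, G, H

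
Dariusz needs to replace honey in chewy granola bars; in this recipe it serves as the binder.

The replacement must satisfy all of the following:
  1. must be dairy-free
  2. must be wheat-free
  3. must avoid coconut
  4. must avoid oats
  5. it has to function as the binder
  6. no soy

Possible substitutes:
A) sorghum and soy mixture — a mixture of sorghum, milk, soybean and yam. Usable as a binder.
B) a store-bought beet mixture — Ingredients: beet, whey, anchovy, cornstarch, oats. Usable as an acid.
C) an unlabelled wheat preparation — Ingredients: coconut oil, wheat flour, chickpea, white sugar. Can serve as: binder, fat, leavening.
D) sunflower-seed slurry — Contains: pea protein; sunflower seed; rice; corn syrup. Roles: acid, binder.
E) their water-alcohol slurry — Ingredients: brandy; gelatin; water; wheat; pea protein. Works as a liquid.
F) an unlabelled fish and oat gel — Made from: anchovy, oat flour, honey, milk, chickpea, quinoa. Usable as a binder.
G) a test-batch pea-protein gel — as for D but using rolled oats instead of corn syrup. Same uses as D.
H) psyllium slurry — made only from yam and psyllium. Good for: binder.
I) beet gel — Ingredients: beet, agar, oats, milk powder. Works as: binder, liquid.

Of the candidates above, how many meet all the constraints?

A: has soybean, so not soy-free; has milk, so not dairy-free — no
B: not usable as a binder; has whey, so not dairy-free (and 1 more) — reject
C: has coconut oil, so not coconut-free; has wheat flour, so not wheat-free — no
D: no oats, no coconut — valid
E: not usable as a binder; has wheat, so not wheat-free — out
F: has milk, so not dairy-free; has oat flour, so not oat-free — reject
G: has rolled oats, so not oat-free — out
H: nothing on the exclusion list — OK
I: has milk powder, so not dairy-free; has oats, so not oat-free — reject

2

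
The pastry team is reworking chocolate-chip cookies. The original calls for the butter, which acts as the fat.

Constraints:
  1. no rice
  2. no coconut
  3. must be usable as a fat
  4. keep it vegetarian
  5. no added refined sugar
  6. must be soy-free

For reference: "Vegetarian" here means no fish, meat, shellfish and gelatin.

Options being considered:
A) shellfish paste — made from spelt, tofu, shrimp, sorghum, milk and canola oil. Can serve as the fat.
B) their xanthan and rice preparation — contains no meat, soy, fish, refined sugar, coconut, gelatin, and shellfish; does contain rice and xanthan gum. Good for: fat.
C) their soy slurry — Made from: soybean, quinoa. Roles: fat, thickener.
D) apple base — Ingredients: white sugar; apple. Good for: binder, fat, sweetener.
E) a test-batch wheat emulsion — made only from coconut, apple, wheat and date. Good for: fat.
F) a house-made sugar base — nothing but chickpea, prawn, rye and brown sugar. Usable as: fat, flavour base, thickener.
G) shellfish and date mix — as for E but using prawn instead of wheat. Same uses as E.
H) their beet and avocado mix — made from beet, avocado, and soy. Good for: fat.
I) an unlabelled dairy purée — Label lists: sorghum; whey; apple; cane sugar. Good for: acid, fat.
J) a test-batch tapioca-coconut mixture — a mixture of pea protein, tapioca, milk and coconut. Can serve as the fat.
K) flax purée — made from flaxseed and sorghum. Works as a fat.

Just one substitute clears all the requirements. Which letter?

A: has shrimp, so not vegetarian; has tofu, so not soy-free — no
B: has rice, so not rice-free — no
C: has soybean, so not soy-free — reject
D: has white sugar, so not no-added-sugar — out
E: has coconut, so not coconut-free — no
F: has prawn, so not vegetarian; has brown sugar, so not no-added-sugar — out
G: has prawn, so not vegetarian; has coconut, so not coconut-free — no
H: has soy, so not soy-free — no
I: has cane sugar, so not no-added-sugar — no
J: has coconut, so not coconut-free — out
K: works as a fat, vegetarian, no refined sugar — valid

K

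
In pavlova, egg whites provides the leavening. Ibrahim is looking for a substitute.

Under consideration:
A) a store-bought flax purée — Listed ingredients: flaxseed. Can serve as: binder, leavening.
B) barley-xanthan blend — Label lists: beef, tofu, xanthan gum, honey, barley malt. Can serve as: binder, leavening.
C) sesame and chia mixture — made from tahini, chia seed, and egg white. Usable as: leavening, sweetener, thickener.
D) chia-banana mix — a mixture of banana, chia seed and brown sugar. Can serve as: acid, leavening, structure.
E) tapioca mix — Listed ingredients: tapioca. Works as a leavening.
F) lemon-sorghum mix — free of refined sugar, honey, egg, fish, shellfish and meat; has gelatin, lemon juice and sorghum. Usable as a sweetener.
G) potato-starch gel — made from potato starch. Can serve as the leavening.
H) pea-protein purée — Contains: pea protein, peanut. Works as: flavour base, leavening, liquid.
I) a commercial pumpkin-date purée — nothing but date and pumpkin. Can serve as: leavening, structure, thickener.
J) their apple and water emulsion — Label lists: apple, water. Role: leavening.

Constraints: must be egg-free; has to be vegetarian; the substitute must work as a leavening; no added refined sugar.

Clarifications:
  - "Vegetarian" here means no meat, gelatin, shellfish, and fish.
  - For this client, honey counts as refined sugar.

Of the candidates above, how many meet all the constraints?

A: nothing on the exclusion list — valid
B: has beef, so not vegetarian; has honey, so not no-added-sugar — no
C: has egg white, so not egg-free — out
D: has brown sugar, so not no-added-sugar — no
E: every rule checks out — keep
F: not usable as a leavening; has gelatin, so not vegetarian — out
G: only potato starch; none excluded — OK
H: only peanut and pea protein; none excluded — OK
I: all constraints satisfied — valid
J: every rule checks out — keep

6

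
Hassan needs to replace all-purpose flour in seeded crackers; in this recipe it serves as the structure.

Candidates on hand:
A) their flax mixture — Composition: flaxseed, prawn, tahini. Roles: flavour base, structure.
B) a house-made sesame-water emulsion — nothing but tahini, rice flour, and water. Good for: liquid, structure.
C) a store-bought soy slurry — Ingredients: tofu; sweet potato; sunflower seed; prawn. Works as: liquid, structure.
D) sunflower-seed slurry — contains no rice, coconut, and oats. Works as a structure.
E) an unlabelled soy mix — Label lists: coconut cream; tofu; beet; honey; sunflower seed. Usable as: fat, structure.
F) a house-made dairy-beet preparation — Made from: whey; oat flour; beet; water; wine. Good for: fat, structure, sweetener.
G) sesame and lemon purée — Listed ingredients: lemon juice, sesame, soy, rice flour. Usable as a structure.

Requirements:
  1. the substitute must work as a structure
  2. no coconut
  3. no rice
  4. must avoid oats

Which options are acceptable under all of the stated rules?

A: only tahini, prawn, and flaxseed; none excluded — keep
B: has rice flour, so not rice-free — no
C: no oats, no coconut — valid
D: no rice, no coconut — keep
E: has coconut cream, so not coconut-free — out
F: has oat flour, so not oat-free — reject
G: has rice flour, so not rice-free — no

A, C, D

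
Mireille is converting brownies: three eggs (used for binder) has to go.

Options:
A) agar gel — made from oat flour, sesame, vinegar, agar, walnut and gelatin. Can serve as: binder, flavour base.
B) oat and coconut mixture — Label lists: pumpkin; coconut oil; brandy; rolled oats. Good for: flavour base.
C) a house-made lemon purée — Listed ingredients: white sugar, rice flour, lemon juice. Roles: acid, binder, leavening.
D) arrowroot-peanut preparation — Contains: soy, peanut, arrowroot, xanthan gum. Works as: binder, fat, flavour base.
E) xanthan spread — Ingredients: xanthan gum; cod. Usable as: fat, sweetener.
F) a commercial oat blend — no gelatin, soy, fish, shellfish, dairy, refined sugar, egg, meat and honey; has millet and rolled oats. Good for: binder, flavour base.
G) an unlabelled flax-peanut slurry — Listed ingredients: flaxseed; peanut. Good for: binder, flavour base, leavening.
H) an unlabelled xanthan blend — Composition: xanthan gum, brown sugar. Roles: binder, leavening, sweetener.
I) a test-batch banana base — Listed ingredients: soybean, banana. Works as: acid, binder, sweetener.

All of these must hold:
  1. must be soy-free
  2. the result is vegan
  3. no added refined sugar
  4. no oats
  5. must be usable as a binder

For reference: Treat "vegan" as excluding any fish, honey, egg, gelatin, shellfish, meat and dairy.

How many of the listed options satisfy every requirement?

1

A: has gelatin, so not vegan; has oat flour, so not oat-free — no
B: not usable as a binder; has rolled oats, so not oat-free — reject
C: has white sugar, so not no-added-sugar — reject
D: has soy, so not soy-free — no
E: not usable as a binder; has cod, so not vegan — out
F: has rolled oats, so not oat-free — out
G: only peanut and flaxseed; none excluded — OK
H: has brown sugar, so not no-added-sugar — reject
I: has soybean, so not soy-free — no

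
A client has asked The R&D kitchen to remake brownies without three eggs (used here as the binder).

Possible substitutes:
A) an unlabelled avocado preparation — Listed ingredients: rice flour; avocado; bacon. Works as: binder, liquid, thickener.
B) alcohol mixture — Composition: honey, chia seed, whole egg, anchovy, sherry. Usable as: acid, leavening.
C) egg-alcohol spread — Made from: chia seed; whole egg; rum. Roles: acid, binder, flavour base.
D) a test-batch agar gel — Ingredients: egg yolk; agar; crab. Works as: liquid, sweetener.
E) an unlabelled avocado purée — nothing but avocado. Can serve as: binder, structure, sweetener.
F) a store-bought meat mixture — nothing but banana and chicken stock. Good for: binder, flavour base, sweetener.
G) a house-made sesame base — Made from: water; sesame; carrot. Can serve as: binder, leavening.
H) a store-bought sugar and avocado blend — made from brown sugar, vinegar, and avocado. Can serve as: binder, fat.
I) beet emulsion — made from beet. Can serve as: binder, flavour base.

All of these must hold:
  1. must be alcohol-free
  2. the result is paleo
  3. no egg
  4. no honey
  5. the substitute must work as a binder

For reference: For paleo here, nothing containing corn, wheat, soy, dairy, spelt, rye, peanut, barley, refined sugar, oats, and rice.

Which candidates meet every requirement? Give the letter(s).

E, F, G, I

A: has rice flour, so not paleo — no
B: not usable as a binder; has honey, so not honey-free (and 2 more) — no
C: has rum, so not alcohol-free; has whole egg, so not egg-free — reject
D: not usable as a binder; has egg yolk, so not egg-free — no
E: no egg, no alcohol — valid
F: only chicken stock and banana; none excluded — valid
G: only sesame, carrot and water; none excluded — OK
H: has brown sugar, so not paleo — out
I: works as a binder, no egg, paleo — valid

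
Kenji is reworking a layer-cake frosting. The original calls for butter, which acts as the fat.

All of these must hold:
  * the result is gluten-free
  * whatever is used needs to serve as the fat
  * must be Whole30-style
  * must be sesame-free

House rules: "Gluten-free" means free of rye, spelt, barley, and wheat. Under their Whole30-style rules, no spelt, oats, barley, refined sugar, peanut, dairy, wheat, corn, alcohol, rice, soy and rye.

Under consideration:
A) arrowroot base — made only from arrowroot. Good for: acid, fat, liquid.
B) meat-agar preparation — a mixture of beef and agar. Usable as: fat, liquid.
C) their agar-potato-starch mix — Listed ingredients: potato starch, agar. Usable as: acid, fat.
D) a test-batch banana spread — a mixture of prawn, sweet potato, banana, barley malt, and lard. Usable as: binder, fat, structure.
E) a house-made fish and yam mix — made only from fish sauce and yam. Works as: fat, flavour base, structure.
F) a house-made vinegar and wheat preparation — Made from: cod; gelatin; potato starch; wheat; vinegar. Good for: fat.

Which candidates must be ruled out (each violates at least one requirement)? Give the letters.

A: works as a fat, no sesame, gluten-free — OK
B: gluten-free, Whole30-style — valid
C: nothing on the exclusion list — valid
D: has barley malt, so not gluten-free; has barley malt, so not Whole30-style — no
E: nothing on the exclusion list — valid
F: has wheat, so not gluten-free; has wheat, so not Whole30-style — no

D, F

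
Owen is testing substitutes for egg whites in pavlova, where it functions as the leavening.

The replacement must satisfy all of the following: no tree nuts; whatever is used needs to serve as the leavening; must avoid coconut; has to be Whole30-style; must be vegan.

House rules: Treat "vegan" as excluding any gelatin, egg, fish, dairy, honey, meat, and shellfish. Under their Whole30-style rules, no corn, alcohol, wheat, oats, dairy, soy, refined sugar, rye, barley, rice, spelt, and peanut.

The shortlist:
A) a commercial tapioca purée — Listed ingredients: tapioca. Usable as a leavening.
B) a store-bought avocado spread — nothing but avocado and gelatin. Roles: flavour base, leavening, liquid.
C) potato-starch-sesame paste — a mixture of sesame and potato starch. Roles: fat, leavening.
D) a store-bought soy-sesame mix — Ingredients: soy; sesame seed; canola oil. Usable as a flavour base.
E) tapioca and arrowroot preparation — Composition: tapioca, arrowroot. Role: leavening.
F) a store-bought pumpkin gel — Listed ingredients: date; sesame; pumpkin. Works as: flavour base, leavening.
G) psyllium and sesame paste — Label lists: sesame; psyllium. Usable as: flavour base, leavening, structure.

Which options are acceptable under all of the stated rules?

A: Whole30-style, no tree nuts — keep
B: has gelatin, so not vegan — no
C: only sesame and potato starch; none excluded — keep
D: not usable as a leavening; has soy, so not Whole30-style — out
E: no tree nuts, Whole30-style — valid
F: works as a leavening, Whole30-style, no tree nuts — keep
G: Whole30-style, vegan — keep

A, C, E, F, G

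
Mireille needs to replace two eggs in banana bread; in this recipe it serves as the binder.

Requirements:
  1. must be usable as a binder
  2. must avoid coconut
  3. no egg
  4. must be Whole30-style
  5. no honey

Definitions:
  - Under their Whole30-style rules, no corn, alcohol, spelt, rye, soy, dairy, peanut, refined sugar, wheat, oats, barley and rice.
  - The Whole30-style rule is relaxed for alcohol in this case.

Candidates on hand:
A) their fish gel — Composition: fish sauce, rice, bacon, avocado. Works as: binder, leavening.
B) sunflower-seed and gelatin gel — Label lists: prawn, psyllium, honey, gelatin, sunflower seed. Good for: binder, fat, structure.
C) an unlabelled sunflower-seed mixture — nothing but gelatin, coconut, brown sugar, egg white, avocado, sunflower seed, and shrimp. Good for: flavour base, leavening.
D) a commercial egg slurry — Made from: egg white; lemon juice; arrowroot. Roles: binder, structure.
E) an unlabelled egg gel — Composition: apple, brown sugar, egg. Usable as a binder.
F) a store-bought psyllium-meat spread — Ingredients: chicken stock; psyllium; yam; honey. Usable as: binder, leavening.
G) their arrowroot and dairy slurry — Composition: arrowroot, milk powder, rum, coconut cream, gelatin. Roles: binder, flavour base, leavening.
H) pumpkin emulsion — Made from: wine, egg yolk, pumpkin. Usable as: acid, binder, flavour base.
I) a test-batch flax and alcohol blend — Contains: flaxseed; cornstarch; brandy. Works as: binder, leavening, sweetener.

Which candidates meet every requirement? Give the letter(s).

none

A: has rice, so not Whole30-style — reject
B: has honey, so not honey-free — reject
C: not usable as a binder; has brown sugar, so not Whole30-style (and 2 more) — no
D: has egg white, so not egg-free — no
E: has brown sugar, so not Whole30-style; has egg, so not egg-free — reject
F: has honey, so not honey-free — out
G: has milk powder, so not Whole30-style; has coconut cream, so not coconut-free — reject
H: has egg yolk, so not egg-free — reject
I: has cornstarch, so not Whole30-style — reject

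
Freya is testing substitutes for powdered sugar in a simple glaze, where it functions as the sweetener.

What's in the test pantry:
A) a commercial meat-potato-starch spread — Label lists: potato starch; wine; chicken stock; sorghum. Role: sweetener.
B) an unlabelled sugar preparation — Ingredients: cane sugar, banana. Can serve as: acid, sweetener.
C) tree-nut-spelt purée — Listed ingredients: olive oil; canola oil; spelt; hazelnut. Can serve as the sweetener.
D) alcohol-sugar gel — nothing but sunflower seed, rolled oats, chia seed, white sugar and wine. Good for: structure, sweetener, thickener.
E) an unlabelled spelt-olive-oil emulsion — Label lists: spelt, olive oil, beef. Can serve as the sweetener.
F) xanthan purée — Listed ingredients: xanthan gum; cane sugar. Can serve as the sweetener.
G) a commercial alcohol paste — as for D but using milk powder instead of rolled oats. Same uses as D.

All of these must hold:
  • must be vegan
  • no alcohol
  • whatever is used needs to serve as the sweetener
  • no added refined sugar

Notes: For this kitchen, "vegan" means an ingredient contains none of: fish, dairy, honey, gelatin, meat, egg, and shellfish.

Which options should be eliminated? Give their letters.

A, B, D, E, F, G

A: has chicken stock, so not vegan; has wine, so not alcohol-free — reject
B: has cane sugar, so not no-added-sugar — reject
C: no refined sugar, vegan — keep
D: has white sugar, so not no-added-sugar; has wine, so not alcohol-free — out
E: has beef, so not vegan — no
F: has cane sugar, so not no-added-sugar — no
G: has milk powder, so not vegan; has white sugar, so not no-added-sugar (and 1 more) — out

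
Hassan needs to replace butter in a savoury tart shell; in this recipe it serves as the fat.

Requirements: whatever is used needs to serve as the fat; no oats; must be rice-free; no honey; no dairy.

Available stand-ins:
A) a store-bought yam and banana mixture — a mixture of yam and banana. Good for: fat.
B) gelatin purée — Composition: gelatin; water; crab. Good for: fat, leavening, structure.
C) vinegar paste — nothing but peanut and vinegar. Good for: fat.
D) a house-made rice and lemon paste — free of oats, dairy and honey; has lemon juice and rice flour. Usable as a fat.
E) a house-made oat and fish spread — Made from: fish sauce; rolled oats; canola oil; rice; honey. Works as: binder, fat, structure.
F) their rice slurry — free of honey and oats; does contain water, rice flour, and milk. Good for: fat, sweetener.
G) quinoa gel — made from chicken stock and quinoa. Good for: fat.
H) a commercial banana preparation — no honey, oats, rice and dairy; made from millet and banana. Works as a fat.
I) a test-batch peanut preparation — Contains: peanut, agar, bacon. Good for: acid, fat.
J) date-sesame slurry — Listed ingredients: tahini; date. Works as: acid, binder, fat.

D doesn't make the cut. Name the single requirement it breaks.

rice-free

usable as a fat: satisfied
rice-free: has rice flour — fails
honey-free: satisfied
dairy-free: satisfied
oat-free: satisfied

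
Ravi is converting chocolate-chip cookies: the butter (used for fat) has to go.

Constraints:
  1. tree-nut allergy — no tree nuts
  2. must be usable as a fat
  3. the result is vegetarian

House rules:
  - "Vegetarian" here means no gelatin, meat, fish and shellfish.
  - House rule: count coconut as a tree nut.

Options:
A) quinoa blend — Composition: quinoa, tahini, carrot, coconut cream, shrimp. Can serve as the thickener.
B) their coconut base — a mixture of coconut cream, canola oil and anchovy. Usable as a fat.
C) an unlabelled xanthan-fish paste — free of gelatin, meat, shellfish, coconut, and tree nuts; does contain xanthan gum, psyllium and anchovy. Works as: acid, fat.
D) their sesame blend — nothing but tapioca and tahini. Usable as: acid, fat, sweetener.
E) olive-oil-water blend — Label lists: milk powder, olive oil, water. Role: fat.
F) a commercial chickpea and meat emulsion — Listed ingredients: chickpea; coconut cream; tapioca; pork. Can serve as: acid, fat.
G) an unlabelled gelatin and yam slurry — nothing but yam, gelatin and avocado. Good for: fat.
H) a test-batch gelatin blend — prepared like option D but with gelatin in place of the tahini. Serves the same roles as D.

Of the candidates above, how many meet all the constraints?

2

A: not usable as a fat; has shrimp, so not vegetarian (and 1 more) — no
B: has anchovy, so not vegetarian; has coconut cream, so not tree-nut-free — out
C: has anchovy, so not vegetarian — out
D: every rule checks out — valid
E: only milk powder, olive oil and water; none excluded — valid
F: has pork, so not vegetarian; has coconut cream, so not tree-nut-free — out
G: has gelatin, so not vegetarian — out
H: has gelatin, so not vegetarian — reject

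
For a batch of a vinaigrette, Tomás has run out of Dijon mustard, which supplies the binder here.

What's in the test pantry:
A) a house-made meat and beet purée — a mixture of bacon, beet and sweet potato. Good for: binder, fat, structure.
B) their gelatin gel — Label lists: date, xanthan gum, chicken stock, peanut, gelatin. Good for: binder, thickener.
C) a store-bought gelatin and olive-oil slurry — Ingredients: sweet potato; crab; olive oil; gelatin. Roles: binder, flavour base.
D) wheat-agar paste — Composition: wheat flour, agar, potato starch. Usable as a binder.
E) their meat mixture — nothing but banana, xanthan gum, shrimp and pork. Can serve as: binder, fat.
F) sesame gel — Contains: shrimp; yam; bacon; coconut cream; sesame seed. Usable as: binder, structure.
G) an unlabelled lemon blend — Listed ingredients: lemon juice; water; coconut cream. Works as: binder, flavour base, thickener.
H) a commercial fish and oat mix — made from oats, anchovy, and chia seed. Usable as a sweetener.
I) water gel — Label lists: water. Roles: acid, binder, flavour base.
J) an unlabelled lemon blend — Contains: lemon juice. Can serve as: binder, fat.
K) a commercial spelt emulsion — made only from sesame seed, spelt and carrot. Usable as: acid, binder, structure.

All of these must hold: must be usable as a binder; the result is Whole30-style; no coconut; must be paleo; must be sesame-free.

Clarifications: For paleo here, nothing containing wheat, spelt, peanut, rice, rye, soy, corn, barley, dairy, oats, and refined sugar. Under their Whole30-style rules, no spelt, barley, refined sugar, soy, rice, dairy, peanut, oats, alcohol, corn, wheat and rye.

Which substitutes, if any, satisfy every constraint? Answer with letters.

A: every rule checks out — OK
B: has peanut, so not paleo; has peanut, so not Whole30-style — reject
C: all constraints satisfied — valid
D: has wheat flour, so not paleo; has wheat flour, so not Whole30-style — out
E: Whole30-style, paleo — OK
F: has sesame seed, so not sesame-free; has coconut cream, so not coconut-free — no
G: has coconut cream, so not coconut-free — out
H: not usable as a binder; has oats, so not paleo (and 1 more) — no
I: only water; none excluded — OK
J: only lemon juice; none excluded — keep
K: has spelt, so not paleo; has spelt, so not Whole30-style (and 1 more) — out

A, C, E, I, J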